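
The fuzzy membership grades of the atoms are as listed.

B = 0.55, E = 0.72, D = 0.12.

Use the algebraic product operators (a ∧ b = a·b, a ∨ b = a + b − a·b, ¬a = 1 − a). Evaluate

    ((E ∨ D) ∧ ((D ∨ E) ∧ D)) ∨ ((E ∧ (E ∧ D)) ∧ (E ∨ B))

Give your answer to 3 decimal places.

0.119

E ∨ D = a + b − a·b on (0.7200, 0.1200) = 0.7536
D ∨ E = a + b − a·b on (0.1200, 0.7200) = 0.7536
(D ∨ E) ∧ D = a·b on (0.7536, 0.1200) = 0.0904
(E ∨ D) ∧ ((D ∨ E) ∧ D) = a·b on (0.7536, 0.0904) = 0.0681
E ∧ D = a·b on (0.7200, 0.1200) = 0.0864
E ∧ (E ∧ D) = a·b on (0.7200, 0.0864) = 0.0622
E ∨ B = a + b − a·b on (0.7200, 0.5500) = 0.8740
(E ∧ (E ∧ D)) ∧ (E ∨ B) = a·b on (0.0622, 0.8740) = 0.0544
((E ∨ D) ∧ ((D ∨ E) ∧ D)) ∨ ((E ∧ (E ∧ D)) ∧ (E ∨ B)) = a + b − a·b on (0.0681, 0.0544) = 0.1188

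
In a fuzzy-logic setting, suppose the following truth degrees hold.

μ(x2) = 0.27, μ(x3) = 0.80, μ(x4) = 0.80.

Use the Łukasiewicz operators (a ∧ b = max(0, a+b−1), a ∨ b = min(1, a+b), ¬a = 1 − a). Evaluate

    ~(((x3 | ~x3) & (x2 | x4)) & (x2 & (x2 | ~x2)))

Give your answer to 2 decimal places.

0.73

~x3 = 1 − 0.80 = 0.20
x3 | ~x3 = min(1, a+b) on (0.80, 0.20) = 1.00
x2 | x4 = min(1, a+b) on (0.27, 0.80) = 1.00
(x3 | ~x3) & (x2 | x4) = max(0, a+b−1) on (1.00, 1.00) = 1.00
~x2 = 1 − 0.27 = 0.73
x2 | ~x2 = min(1, a+b) on (0.27, 0.73) = 1.00
x2 & (x2 | ~x2) = max(0, a+b−1) on (0.27, 1.00) = 0.27
((x3 | ~x3) & (x2 | x4)) & (x2 & (x2 | ~x2)) = max(0, a+b−1) on (1.00, 0.27) = 0.27
~(((x3 | ~x3) & (x2 | x4)) & (x2 & (x2 | ~x2))) = 1 − 0.27 = 0.73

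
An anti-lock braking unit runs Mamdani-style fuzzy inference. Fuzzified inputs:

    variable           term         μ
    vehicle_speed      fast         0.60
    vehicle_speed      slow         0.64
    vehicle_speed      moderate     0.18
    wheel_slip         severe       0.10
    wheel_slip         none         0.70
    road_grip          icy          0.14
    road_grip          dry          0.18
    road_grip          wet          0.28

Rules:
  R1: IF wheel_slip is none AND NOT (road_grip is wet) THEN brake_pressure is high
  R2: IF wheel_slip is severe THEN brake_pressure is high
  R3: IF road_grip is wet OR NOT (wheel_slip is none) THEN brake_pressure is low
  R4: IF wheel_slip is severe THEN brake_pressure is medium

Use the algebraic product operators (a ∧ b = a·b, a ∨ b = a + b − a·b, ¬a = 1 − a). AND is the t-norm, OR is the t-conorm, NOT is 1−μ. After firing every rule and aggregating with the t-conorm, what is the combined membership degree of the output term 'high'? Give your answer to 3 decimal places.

R1: none=0.70, ¬wet=1−0.28=0.72; AND[a·b] → w = 0.5040
R2: severe=0.10 → w = 0.1000
R3: wet=0.28, ¬none=1−0.70=0.30; OR[a + b − a·b] → w = 0.4960
R4: severe=0.10 → w = 0.1000
Rules with consequent 'high': {R1, R2} → strengths 0.5040, 0.1000
Aggregate via t-conorm [a + b − a·b]: 0.5536

0.554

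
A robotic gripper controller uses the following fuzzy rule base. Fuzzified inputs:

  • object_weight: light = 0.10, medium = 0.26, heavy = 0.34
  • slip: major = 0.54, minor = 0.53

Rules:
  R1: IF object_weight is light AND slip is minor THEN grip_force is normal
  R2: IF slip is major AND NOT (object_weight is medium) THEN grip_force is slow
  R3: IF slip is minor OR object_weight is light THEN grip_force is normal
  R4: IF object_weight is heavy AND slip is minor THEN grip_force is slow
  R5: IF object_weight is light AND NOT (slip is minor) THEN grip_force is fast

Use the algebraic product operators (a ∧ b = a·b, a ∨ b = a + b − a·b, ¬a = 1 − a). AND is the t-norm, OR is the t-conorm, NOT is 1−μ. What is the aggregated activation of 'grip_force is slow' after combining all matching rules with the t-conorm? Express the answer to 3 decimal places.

R1: light=0.10, minor=0.53; AND[a·b] → w = 0.0530
R2: major=0.54, ¬medium=1−0.26=0.74; AND[a·b] → w = 0.3996
R3: minor=0.53, light=0.10; OR[a + b − a·b] → w = 0.5770
R4: heavy=0.34, minor=0.53; AND[a·b] → w = 0.1802
R5: light=0.10, ¬minor=1−0.53=0.47; AND[a·b] → w = 0.0470
Rules with consequent 'slow': {R2, R4} → strengths 0.3996, 0.1802
Aggregate via t-conorm [a + b − a·b]: 0.5078

0.508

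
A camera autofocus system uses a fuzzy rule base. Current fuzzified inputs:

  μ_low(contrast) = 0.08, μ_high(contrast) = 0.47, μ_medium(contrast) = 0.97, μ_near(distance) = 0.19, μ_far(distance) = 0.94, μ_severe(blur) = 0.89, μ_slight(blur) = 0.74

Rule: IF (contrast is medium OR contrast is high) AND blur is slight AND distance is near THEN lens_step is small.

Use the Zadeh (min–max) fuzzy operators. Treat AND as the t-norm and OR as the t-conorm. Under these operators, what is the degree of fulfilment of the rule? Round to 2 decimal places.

firing strength: (medium=0.97 OR high=0.47) = 0.97; AND[min(a, b)] with slight=0.74, near=0.19 → w = 0.19

0.19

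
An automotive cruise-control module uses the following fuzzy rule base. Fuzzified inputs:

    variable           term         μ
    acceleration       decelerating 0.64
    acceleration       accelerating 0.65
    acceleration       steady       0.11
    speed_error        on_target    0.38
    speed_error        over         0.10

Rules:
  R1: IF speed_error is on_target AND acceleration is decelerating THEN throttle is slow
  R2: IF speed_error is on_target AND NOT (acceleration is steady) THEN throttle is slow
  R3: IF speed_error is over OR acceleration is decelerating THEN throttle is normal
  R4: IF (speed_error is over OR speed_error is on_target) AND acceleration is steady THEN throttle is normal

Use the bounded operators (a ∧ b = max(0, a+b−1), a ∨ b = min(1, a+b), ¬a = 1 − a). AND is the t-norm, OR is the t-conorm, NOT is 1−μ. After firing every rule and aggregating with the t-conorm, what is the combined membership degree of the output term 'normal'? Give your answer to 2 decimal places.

0.74

R1: on_target=0.38, decelerating=0.64; AND[max(0, a+b−1)] → w = 0.02
R2: on_target=0.38, ¬steady=1−0.11=0.89; AND[max(0, a+b−1)] → w = 0.27
R3: over=0.10, decelerating=0.64; OR[min(1, a+b)] → w = 0.74
R4: (over=0.10 OR on_target=0.38) = 0.48; AND[max(0, a+b−1)] with steady=0.11 → w = 0.00
Rules with consequent 'normal': {R3, R4} → strengths 0.74, 0.00
Aggregate via t-conorm [min(1, a+b)]: 0.74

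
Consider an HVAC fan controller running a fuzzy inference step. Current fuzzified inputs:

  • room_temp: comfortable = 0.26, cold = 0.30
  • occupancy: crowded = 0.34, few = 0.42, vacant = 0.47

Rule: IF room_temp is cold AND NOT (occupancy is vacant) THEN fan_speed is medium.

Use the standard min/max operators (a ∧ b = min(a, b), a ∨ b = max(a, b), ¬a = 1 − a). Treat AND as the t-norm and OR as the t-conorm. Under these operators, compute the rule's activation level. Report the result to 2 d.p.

firing strength: cold=0.30, ¬vacant=1−0.47=0.53; AND[min(a, b)] → w = 0.30

0.30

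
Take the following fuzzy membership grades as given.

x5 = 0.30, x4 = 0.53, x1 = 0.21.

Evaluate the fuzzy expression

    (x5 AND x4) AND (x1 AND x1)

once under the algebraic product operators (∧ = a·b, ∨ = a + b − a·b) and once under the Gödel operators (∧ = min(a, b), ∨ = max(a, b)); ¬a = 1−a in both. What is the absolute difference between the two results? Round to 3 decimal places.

0.203

Under algebraic product:
  x5 AND x4 = a·b on (0.3000, 0.5300) = 0.1590
  x1 AND x1 = a·b on (0.2100, 0.2100) = 0.0441
  (x5 AND x4) AND (x1 AND x1) = a·b on (0.1590, 0.0441) = 0.0070
  → value = 0.0070
Under Gödel:
  x5 AND x4 = min(a, b) on (0.30, 0.53) = 0.30
  x1 AND x1 = min(a, b) on (0.21, 0.21) = 0.21
  (x5 AND x4) AND (x1 AND x1) = min(a, b) on (0.30, 0.21) = 0.21
  → value = 0.2100
|0.0070 − 0.2100| = 0.203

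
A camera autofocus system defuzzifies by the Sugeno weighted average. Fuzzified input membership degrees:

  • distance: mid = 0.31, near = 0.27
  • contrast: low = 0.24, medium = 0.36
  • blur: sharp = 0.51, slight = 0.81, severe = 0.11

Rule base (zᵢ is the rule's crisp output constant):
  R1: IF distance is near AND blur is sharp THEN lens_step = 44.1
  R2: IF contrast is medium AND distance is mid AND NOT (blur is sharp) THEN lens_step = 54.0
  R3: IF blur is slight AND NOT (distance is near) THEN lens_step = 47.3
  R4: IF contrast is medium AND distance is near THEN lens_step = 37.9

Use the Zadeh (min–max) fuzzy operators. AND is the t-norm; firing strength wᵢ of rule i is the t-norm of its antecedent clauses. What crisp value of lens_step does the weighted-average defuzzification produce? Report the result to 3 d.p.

46.461

R1 (z=44.1): near=0.27, sharp=0.51; AND[min(a, b)] → w = 0.27
R2 (z=54.0): medium=0.36, mid=0.31, ¬sharp=1−0.51=0.49; AND[min(a, b)] → w = 0.31
R3 (z=47.3): slight=0.81, ¬near=1−0.27=0.73; AND[min(a, b)] → w = 0.73
R4 (z=37.9): medium=0.36, near=0.27; AND[min(a, b)] → w = 0.27
Weighted average = (0.27·44.1 + 0.31·54.0 + 0.73·47.3 + 0.27·37.9) / (0.27 + 0.31 + 0.73 + 0.27)
  = 73.4090 / 1.5800 = 46.461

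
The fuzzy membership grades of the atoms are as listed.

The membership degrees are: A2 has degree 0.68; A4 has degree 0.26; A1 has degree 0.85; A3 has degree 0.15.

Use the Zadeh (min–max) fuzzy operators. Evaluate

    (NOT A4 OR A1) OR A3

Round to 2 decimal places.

0.85

NOT A4 = 1 − 0.26 = 0.74
NOT A4 OR A1 = max(a, b) on (0.74, 0.85) = 0.85
(NOT A4 OR A1) OR A3 = max(a, b) on (0.85, 0.15) = 0.85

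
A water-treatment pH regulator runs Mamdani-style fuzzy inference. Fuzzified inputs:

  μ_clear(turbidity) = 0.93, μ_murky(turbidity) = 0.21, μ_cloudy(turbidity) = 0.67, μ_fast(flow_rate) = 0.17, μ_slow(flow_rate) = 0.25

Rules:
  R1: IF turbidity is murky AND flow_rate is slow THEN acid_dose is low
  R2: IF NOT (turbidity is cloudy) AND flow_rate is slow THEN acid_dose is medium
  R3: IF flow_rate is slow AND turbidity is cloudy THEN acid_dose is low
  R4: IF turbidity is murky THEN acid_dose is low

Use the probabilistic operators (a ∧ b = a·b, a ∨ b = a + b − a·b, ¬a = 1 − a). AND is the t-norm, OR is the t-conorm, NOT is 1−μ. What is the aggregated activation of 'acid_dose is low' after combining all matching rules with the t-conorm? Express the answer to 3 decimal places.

R1: murky=0.21, slow=0.25; AND[a·b] → w = 0.0525
R2: ¬cloudy=1−0.67=0.33, slow=0.25; AND[a·b] → w = 0.0825
R3: slow=0.25, cloudy=0.67; AND[a·b] → w = 0.1675
R4: murky=0.21 → w = 0.2100
Rules with consequent 'low': {R1, R3, R4} → strengths 0.0525, 0.1675, 0.2100
Aggregate via t-conorm [a + b − a·b]: 0.3769

0.377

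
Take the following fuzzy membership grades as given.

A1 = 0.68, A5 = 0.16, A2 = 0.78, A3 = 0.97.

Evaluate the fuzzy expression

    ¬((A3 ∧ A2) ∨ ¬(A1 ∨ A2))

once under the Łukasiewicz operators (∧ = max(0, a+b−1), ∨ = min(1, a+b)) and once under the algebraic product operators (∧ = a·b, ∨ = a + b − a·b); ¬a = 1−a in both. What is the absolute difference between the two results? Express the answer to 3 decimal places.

Under Łukasiewicz:
  A3 ∧ A2 = max(0, a+b−1) on (0.97, 0.78) = 0.75
  A1 ∨ A2 = min(1, a+b) on (0.68, 0.78) = 1.00
  ¬(A1 ∨ A2) = 1 − 1.00 = 0.00
  (A3 ∧ A2) ∨ ¬(A1 ∨ A2) = min(1, a+b) on (0.75, 0.00) = 0.75
  ¬((A3 ∧ A2) ∨ ¬(A1 ∨ A2)) = 1 − 0.75 = 0.25
  → value = 0.2500
Under algebraic product:
  A3 ∧ A2 = a·b on (0.9700, 0.7800) = 0.7566
  A1 ∨ A2 = a + b − a·b on (0.6800, 0.7800) = 0.9296
  ¬(A1 ∨ A2) = 1 − 0.9296 = 0.0704
  (A3 ∧ A2) ∨ ¬(A1 ∨ A2) = a + b − a·b on (0.7566, 0.0704) = 0.7737
  ¬((A3 ∧ A2) ∨ ¬(A1 ∨ A2)) = 1 − 0.7737 = 0.2263
  → value = 0.2263
|0.2500 − 0.2263| = 0.024

0.024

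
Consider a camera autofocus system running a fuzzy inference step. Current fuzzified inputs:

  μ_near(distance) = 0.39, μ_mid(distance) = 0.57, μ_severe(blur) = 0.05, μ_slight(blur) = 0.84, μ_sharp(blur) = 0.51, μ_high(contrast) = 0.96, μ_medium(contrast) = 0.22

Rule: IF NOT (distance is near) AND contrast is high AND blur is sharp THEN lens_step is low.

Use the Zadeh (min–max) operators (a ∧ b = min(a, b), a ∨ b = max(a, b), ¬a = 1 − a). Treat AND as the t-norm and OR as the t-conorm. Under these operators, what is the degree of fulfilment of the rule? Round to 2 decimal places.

0.51

firing strength: ¬near=1−0.39=0.61, high=0.96, sharp=0.51; AND[min(a, b)] → w = 0.51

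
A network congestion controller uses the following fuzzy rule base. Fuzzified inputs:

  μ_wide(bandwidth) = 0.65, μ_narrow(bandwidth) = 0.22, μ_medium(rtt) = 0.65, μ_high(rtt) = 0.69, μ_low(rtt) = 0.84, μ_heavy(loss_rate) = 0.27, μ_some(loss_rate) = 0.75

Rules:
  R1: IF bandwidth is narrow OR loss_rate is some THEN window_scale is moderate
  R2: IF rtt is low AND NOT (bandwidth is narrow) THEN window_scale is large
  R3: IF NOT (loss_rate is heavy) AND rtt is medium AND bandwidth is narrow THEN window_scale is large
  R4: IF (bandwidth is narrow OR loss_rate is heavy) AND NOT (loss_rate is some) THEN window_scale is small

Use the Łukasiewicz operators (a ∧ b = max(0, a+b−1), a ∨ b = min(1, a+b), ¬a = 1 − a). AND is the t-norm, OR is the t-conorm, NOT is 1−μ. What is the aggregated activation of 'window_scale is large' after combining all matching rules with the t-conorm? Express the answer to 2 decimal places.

0.62

R1: narrow=0.22, some=0.75; OR[min(1, a+b)] → w = 0.97
R2: low=0.84, ¬narrow=1−0.22=0.78; AND[max(0, a+b−1)] → w = 0.62
R3: ¬heavy=1−0.27=0.73, medium=0.65, narrow=0.22; AND[max(0, a+b−1)] → w = 0.00
R4: (narrow=0.22 OR heavy=0.27) = 0.49; AND[max(0, a+b−1)] with ¬some=1−0.75=0.25 → w = 0.00
Rules with consequent 'large': {R2, R3} → strengths 0.62, 0.00
Aggregate via t-conorm [min(1, a+b)]: 0.62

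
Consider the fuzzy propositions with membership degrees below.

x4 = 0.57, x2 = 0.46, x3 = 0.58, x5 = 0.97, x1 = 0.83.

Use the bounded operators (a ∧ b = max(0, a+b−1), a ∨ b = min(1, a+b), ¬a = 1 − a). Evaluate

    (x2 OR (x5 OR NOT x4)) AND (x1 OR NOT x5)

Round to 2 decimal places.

NOT x4 = 1 − 0.57 = 0.43
x5 OR NOT x4 = min(1, a+b) on (0.97, 0.43) = 1.00
x2 OR (x5 OR NOT x4) = min(1, a+b) on (0.46, 1.00) = 1.00
NOT x5 = 1 − 0.97 = 0.03
x1 OR NOT x5 = min(1, a+b) on (0.83, 0.03) = 0.86
(x2 OR (x5 OR NOT x4)) AND (x1 OR NOT x5) = max(0, a+b−1) on (1.00, 0.86) = 0.86

0.86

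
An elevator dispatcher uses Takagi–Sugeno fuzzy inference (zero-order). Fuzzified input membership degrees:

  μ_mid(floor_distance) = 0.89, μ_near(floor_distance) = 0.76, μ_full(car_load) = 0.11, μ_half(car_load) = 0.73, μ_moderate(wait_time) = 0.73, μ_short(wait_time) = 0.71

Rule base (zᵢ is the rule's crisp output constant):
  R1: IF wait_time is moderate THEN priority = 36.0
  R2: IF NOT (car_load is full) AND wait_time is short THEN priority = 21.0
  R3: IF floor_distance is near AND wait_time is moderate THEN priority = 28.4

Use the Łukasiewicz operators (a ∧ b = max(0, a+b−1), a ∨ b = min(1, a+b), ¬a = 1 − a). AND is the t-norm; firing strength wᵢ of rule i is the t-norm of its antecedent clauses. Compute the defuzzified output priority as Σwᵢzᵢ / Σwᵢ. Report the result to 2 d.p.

29.01

R1 (z=36.0): moderate=0.73 → w = 0.73
R2 (z=21.0): ¬full=1−0.11=0.89, short=0.71; AND[max(0, a+b−1)] → w = 0.60
R3 (z=28.4): near=0.76, moderate=0.73; AND[max(0, a+b−1)] → w = 0.49
Weighted average = (0.73·36.0 + 0.60·21.0 + 0.49·28.4) / (0.73 + 0.60 + 0.49)
  = 52.7960 / 1.8200 = 29.01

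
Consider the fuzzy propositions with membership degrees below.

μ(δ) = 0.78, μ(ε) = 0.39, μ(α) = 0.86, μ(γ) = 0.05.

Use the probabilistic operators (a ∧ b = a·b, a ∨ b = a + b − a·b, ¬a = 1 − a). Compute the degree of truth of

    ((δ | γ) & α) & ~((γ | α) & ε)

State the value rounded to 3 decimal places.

0.450

δ | γ = a + b − a·b on (0.7800, 0.0500) = 0.7910
(δ | γ) & α = a·b on (0.7910, 0.8600) = 0.6803
γ | α = a + b − a·b on (0.0500, 0.8600) = 0.8670
(γ | α) & ε = a·b on (0.8670, 0.3900) = 0.3381
~((γ | α) & ε) = 1 − 0.3381 = 0.6619
((δ | γ) & α) & ~((γ | α) & ε) = a·b on (0.6803, 0.6619) = 0.4502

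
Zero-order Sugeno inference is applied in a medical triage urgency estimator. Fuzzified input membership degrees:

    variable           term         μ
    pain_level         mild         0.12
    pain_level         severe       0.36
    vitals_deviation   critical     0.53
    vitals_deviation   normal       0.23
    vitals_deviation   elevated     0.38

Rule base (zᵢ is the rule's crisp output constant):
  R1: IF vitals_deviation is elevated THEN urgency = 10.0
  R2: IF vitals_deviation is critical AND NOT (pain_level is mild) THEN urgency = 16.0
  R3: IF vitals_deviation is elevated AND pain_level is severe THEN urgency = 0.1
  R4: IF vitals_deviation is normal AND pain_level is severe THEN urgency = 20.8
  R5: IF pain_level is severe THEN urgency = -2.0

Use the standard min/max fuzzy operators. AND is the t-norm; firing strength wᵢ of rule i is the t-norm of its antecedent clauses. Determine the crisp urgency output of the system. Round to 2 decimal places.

8.81

R1 (z=10.0): elevated=0.38 → w = 0.38
R2 (z=16.0): critical=0.53, ¬mild=1−0.12=0.88; AND[min(a, b)] → w = 0.53
R3 (z=0.1): elevated=0.38, severe=0.36; AND[min(a, b)] → w = 0.36
R4 (z=20.8): normal=0.23, severe=0.36; AND[min(a, b)] → w = 0.23
R5 (z=-2.0): severe=0.36 → w = 0.36
Weighted average = (0.38·10.0 + 0.53·16.0 + 0.36·0.1 + 0.23·20.8 + 0.36·-2.0) / (0.38 + 0.53 + 0.36 + 0.23 + 0.36)
  = 16.3800 / 1.8600 = 8.81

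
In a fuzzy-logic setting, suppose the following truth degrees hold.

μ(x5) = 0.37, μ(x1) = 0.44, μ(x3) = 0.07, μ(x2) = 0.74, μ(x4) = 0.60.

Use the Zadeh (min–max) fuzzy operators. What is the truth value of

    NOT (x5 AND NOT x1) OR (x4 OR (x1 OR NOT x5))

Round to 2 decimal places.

0.63

NOT x1 = 1 − 0.44 = 0.56
x5 AND NOT x1 = min(a, b) on (0.37, 0.56) = 0.37
NOT (x5 AND NOT x1) = 1 − 0.37 = 0.63
NOT x5 = 1 − 0.37 = 0.63
x1 OR NOT x5 = max(a, b) on (0.44, 0.63) = 0.63
x4 OR (x1 OR NOT x5) = max(a, b) on (0.60, 0.63) = 0.63
NOT (x5 AND NOT x1) OR (x4 OR (x1 OR NOT x5)) = max(a, b) on (0.63, 0.63) = 0.63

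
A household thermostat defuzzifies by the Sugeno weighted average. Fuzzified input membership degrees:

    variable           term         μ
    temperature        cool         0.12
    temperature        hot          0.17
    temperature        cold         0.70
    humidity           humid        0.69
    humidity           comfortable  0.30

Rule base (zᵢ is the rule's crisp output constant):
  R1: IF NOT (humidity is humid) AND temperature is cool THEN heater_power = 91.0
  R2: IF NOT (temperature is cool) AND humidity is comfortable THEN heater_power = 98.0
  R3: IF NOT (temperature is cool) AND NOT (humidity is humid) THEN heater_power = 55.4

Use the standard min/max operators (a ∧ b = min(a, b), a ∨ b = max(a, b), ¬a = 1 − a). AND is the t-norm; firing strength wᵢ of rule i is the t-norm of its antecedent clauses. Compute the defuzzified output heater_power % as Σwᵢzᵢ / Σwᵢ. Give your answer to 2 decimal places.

78.76

R1 (z=91.0): ¬humid=1−0.69=0.31, cool=0.12; AND[min(a, b)] → w = 0.12
R2 (z=98.0): ¬cool=1−0.12=0.88, comfortable=0.30; AND[min(a, b)] → w = 0.30
R3 (z=55.4): ¬cool=1−0.12=0.88, ¬humid=1−0.69=0.31; AND[min(a, b)] → w = 0.31
Weighted average = (0.12·91.0 + 0.30·98.0 + 0.31·55.4) / (0.12 + 0.30 + 0.31)
  = 57.4940 / 0.7300 = 78.76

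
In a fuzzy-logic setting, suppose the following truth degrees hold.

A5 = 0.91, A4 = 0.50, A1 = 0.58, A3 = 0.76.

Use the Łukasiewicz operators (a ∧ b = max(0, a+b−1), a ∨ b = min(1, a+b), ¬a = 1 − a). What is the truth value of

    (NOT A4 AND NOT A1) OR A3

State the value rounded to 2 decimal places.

NOT A4 = 1 − 0.50 = 0.50
NOT A1 = 1 − 0.58 = 0.42
NOT A4 AND NOT A1 = max(0, a+b−1) on (0.50, 0.42) = 0.00
(NOT A4 AND NOT A1) OR A3 = min(1, a+b) on (0.00, 0.76) = 0.76

0.76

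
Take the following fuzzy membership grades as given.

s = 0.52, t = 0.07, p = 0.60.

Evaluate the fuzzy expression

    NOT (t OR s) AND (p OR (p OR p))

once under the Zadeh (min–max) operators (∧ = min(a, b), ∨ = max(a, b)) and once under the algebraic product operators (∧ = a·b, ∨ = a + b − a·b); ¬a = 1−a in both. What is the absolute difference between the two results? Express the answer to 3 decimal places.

Under Zadeh (min–max):
  t OR s = max(a, b) on (0.07, 0.52) = 0.52
  NOT (t OR s) = 1 − 0.52 = 0.48
  p OR p = max(a, b) on (0.60, 0.60) = 0.60
  p OR (p OR p) = max(a, b) on (0.60, 0.60) = 0.60
  NOT (t OR s) AND (p OR (p OR p)) = min(a, b) on (0.48, 0.60) = 0.48
  → value = 0.4800
Under algebraic product:
  t OR s = a + b − a·b on (0.0700, 0.5200) = 0.5536
  NOT (t OR s) = 1 − 0.5536 = 0.4464
  p OR p = a + b − a·b on (0.6000, 0.6000) = 0.8400
  p OR (p OR p) = a + b − a·b on (0.6000, 0.8400) = 0.9360
  NOT (t OR s) AND (p OR (p OR p)) = a·b on (0.4464, 0.9360) = 0.4178
  → value = 0.4178
|0.4800 − 0.4178| = 0.062

0.062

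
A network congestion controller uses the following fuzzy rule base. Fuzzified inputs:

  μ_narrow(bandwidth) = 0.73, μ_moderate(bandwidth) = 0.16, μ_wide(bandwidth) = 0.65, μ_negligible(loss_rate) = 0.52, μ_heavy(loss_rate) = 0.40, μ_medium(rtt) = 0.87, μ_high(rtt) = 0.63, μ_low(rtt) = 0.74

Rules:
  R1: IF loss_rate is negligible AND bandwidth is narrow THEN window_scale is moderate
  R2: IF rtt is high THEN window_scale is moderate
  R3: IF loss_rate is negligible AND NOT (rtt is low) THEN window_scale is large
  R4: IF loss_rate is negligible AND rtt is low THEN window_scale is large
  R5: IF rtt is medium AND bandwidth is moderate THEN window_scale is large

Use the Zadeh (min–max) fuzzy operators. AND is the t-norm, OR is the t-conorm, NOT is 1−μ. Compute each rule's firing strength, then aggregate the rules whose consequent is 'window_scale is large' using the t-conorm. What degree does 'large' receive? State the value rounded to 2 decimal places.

R1: negligible=0.52, narrow=0.73; AND[min(a, b)] → w = 0.52
R2: high=0.63 → w = 0.63
R3: negligible=0.52, ¬low=1−0.74=0.26; AND[min(a, b)] → w = 0.26
R4: negligible=0.52, low=0.74; AND[min(a, b)] → w = 0.52
R5: medium=0.87, moderate=0.16; AND[min(a, b)] → w = 0.16
Rules with consequent 'large': {R3, R4, R5} → strengths 0.26, 0.52, 0.16
Aggregate via t-conorm [max(a, b)]: 0.52

0.52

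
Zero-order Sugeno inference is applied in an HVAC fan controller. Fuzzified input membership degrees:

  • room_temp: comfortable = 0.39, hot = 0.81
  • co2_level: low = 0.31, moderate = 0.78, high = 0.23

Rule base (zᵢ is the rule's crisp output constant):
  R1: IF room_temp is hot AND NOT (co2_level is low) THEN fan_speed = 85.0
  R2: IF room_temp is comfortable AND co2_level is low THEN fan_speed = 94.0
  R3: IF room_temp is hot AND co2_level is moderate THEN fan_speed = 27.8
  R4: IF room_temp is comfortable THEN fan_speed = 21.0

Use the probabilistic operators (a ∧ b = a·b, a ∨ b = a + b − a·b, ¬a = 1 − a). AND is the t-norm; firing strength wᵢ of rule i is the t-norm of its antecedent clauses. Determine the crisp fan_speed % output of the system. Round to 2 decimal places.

R1 (z=85.0): hot=0.81, ¬low=1−0.31=0.69; AND[a·b] → w = 0.5589
R2 (z=94.0): comfortable=0.39, low=0.31; AND[a·b] → w = 0.1209
R3 (z=27.8): hot=0.81, moderate=0.78; AND[a·b] → w = 0.6318
R4 (z=21.0): comfortable=0.39 → w = 0.3900
Weighted average = (0.5589·85.0 + 0.1209·94.0 + 0.6318·27.8 + 0.3900·21.0) / (0.5589 + 0.1209 + 0.6318 + 0.3900)
  = 84.6251 / 1.7016 = 49.73

49.73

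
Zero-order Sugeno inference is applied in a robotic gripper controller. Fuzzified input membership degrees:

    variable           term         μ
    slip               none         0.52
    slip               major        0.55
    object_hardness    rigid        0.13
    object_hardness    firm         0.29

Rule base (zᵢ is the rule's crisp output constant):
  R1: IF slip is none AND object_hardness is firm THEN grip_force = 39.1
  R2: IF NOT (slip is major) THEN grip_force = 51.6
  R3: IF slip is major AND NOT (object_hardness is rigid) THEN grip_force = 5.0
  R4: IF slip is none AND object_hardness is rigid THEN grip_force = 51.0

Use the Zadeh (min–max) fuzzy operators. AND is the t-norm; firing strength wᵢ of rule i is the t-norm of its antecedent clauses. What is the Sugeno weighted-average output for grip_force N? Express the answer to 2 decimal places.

R1 (z=39.1): none=0.52, firm=0.29; AND[min(a, b)] → w = 0.29
R2 (z=51.6): ¬major=1−0.55=0.45 → w = 0.45
R3 (z=5.0): major=0.55, ¬rigid=1−0.13=0.87; AND[min(a, b)] → w = 0.55
R4 (z=51.0): none=0.52, rigid=0.13; AND[min(a, b)] → w = 0.13
Weighted average = (0.29·39.1 + 0.45·51.6 + 0.55·5.0 + 0.13·51.0) / (0.29 + 0.45 + 0.55 + 0.13)
  = 43.9390 / 1.4200 = 30.94

30.94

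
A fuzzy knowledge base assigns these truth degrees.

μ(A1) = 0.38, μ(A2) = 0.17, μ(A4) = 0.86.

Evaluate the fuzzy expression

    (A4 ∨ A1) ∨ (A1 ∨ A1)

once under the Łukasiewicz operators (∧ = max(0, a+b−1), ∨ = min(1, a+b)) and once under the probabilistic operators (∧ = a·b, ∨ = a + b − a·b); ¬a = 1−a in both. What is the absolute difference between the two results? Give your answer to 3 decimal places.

Under Łukasiewicz:
  A4 ∨ A1 = min(1, a+b) on (0.86, 0.38) = 1.00
  A1 ∨ A1 = min(1, a+b) on (0.38, 0.38) = 0.76
  (A4 ∨ A1) ∨ (A1 ∨ A1) = min(1, a+b) on (1.00, 0.76) = 1.00
  → value = 1.0000
Under probabilistic:
  A4 ∨ A1 = a + b − a·b on (0.8600, 0.3800) = 0.9132
  A1 ∨ A1 = a + b − a·b on (0.3800, 0.3800) = 0.6156
  (A4 ∨ A1) ∨ (A1 ∨ A1) = a + b − a·b on (0.9132, 0.6156) = 0.9666
  → value = 0.9666
|1.0000 − 0.9666| = 0.033

0.033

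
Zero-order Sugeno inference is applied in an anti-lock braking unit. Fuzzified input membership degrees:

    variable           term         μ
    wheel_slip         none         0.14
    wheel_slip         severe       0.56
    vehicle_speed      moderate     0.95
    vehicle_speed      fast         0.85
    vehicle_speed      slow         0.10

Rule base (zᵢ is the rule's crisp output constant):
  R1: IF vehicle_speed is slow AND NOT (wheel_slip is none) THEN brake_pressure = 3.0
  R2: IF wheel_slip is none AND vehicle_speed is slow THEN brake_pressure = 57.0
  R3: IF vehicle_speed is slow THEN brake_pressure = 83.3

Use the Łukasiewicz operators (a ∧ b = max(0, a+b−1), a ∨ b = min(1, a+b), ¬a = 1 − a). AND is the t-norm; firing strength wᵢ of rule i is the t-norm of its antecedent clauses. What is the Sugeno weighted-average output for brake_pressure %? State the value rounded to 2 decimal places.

R1 (z=3.0): slow=0.10, ¬none=1−0.14=0.86; AND[max(0, a+b−1)] → w = 0.00
R2 (z=57.0): none=0.14, slow=0.10; AND[max(0, a+b−1)] → w = 0.00
R3 (z=83.3): slow=0.10 → w = 0.10
Weighted average = (0.00·3.0 + 0.00·57.0 + 0.10·83.3) / (0.00 + 0.00 + 0.10)
  = 8.3300 / 0.1000 = 83.30

83.30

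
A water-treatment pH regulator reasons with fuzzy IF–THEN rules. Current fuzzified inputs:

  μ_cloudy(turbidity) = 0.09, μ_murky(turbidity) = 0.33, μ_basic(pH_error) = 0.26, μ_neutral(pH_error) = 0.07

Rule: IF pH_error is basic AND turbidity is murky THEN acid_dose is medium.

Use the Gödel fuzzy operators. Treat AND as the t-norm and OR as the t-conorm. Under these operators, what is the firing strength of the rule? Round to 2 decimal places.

0.26

firing strength: basic=0.26, murky=0.33; AND[min(a, b)] → w = 0.26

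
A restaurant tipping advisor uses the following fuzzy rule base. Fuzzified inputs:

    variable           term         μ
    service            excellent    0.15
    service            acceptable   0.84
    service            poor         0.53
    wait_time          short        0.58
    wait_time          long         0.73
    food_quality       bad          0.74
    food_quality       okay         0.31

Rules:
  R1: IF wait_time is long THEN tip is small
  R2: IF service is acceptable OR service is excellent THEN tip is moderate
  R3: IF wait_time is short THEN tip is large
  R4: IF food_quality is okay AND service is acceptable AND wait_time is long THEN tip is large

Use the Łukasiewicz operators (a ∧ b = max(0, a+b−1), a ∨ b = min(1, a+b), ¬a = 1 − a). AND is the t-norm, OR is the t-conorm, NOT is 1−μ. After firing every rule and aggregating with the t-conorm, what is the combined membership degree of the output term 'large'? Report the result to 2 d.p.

0.58

R1: long=0.73 → w = 0.73
R2: acceptable=0.84, excellent=0.15; OR[min(1, a+b)] → w = 0.99
R3: short=0.58 → w = 0.58
R4: okay=0.31, acceptable=0.84, long=0.73; AND[max(0, a+b−1)] → w = 0.00
Rules with consequent 'large': {R3, R4} → strengths 0.58, 0.00
Aggregate via t-conorm [min(1, a+b)]: 0.58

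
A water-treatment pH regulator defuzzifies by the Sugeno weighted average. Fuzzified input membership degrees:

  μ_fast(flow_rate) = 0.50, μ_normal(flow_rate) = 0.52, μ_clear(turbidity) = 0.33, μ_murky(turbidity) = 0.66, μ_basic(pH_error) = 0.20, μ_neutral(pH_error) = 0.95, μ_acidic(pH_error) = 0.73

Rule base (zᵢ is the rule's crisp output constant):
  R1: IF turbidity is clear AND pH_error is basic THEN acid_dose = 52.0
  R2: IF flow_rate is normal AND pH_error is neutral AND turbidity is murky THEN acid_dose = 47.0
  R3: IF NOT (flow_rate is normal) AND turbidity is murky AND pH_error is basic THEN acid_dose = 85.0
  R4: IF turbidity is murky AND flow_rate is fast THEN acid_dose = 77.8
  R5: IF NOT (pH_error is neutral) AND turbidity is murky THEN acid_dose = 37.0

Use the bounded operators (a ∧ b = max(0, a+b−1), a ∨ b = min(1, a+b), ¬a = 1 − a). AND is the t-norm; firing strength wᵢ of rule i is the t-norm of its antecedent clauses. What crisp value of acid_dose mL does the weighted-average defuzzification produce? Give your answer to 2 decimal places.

63.99

R1 (z=52.0): clear=0.33, basic=0.20; AND[max(0, a+b−1)] → w = 0.00
R2 (z=47.0): normal=0.52, neutral=0.95, murky=0.66; AND[max(0, a+b−1)] → w = 0.13
R3 (z=85.0): ¬normal=1−0.52=0.48, murky=0.66, basic=0.20; AND[max(0, a+b−1)] → w = 0.00
R4 (z=77.8): murky=0.66, fast=0.50; AND[max(0, a+b−1)] → w = 0.16
R5 (z=37.0): ¬neutral=1−0.95=0.05, murky=0.66; AND[max(0, a+b−1)] → w = 0.00
Weighted average = (0.00·52.0 + 0.13·47.0 + 0.00·85.0 + 0.16·77.8 + 0.00·37.0) / (0.00 + 0.13 + 0.00 + 0.16 + 0.00)
  = 18.5580 / 0.2900 = 63.99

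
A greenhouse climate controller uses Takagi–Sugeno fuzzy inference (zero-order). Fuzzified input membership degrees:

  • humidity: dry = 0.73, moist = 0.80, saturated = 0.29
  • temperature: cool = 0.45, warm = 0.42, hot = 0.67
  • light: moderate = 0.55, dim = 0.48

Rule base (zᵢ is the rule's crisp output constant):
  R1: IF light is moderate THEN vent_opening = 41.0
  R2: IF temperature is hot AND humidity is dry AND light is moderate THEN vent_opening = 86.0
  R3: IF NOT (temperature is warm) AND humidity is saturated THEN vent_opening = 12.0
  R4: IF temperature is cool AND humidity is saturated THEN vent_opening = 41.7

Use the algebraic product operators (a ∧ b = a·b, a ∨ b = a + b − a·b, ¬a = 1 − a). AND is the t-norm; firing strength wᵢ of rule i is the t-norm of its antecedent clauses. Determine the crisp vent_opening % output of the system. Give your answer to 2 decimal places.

R1 (z=41.0): moderate=0.55 → w = 0.5500
R2 (z=86.0): hot=0.67, dry=0.73, moderate=0.55; AND[a·b] → w = 0.2690
R3 (z=12.0): ¬warm=1−0.42=0.58, saturated=0.29; AND[a·b] → w = 0.1682
R4 (z=41.7): cool=0.45, saturated=0.29; AND[a·b] → w = 0.1305
Weighted average = (0.5500·41.0 + 0.2690·86.0 + 0.1682·12.0 + 0.1305·41.7) / (0.5500 + 0.2690 + 0.1682 + 0.1305)
  = 53.1447 / 1.1177 = 47.55

47.55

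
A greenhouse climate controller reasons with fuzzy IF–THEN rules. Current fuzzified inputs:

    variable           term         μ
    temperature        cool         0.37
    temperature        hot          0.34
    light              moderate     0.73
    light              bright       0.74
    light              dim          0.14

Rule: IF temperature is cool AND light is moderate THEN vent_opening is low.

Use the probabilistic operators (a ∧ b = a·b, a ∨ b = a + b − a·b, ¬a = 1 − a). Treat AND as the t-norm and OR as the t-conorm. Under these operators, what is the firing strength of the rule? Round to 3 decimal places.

0.270

firing strength: cool=0.37, moderate=0.73; AND[a·b] → w = 0.2701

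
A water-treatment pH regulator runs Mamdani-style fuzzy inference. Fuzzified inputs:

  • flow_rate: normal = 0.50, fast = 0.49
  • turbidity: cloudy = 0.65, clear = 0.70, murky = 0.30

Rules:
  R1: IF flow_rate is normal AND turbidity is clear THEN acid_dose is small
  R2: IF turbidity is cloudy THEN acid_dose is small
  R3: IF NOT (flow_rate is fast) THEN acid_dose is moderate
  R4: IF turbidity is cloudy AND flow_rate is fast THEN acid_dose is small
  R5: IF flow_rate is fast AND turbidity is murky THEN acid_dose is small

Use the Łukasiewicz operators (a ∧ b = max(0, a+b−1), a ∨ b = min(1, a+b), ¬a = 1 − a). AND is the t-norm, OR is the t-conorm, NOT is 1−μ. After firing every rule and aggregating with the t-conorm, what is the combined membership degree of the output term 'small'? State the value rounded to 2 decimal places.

0.99

R1: normal=0.50, clear=0.70; AND[max(0, a+b−1)] → w = 0.20
R2: cloudy=0.65 → w = 0.65
R3: ¬fast=1−0.49=0.51 → w = 0.51
R4: cloudy=0.65, fast=0.49; AND[max(0, a+b−1)] → w = 0.14
R5: fast=0.49, murky=0.30; AND[max(0, a+b−1)] → w = 0.00
Rules with consequent 'small': {R1, R2, R4, R5} → strengths 0.20, 0.65, 0.14, 0.00
Aggregate via t-conorm [min(1, a+b)]: 0.99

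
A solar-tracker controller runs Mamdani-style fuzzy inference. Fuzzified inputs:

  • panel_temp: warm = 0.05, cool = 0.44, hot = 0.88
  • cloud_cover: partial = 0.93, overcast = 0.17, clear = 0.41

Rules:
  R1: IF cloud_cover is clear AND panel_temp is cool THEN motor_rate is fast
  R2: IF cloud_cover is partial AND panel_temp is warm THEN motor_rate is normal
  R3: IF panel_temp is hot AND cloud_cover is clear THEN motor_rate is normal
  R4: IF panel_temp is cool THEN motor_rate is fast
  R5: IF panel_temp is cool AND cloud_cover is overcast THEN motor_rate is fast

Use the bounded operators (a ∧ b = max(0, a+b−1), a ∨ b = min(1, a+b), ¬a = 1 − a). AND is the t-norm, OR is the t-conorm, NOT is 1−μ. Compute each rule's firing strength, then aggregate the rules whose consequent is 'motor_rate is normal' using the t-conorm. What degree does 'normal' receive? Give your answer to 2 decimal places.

R1: clear=0.41, cool=0.44; AND[max(0, a+b−1)] → w = 0.00
R2: partial=0.93, warm=0.05; AND[max(0, a+b−1)] → w = 0.00
R3: hot=0.88, clear=0.41; AND[max(0, a+b−1)] → w = 0.29
R4: cool=0.44 → w = 0.44
R5: cool=0.44, overcast=0.17; AND[max(0, a+b−1)] → w = 0.00
Rules with consequent 'normal': {R2, R3} → strengths 0.00, 0.29
Aggregate via t-conorm [min(1, a+b)]: 0.29

0.29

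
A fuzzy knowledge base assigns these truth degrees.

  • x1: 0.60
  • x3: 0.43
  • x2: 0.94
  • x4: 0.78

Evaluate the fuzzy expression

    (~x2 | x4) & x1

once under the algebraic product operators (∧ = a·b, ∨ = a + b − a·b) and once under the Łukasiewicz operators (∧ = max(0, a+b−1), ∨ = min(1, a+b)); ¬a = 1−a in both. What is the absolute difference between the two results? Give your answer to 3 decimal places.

Under algebraic product:
  ~x2 = 1 − 0.9400 = 0.0600
  ~x2 | x4 = a + b − a·b on (0.0600, 0.7800) = 0.7932
  (~x2 | x4) & x1 = a·b on (0.7932, 0.6000) = 0.4759
  → value = 0.4759
Under Łukasiewicz:
  ~x2 = 1 − 0.94 = 0.06
  ~x2 | x4 = min(1, a+b) on (0.06, 0.78) = 0.84
  (~x2 | x4) & x1 = max(0, a+b−1) on (0.84, 0.60) = 0.44
  → value = 0.4400
|0.4759 − 0.4400| = 0.036

0.036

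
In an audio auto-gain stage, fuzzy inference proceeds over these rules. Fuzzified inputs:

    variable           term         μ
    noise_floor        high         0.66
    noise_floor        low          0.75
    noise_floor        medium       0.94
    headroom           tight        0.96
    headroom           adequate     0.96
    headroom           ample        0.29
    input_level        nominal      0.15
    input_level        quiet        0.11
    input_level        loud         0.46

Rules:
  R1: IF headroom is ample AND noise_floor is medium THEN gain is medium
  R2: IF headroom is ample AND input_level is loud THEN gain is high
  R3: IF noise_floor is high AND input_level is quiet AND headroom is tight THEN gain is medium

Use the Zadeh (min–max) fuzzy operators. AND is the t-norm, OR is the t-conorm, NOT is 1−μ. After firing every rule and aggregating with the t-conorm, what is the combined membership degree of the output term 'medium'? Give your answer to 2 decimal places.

R1: ample=0.29, medium=0.94; AND[min(a, b)] → w = 0.29
R2: ample=0.29, loud=0.46; AND[min(a, b)] → w = 0.29
R3: high=0.66, quiet=0.11, tight=0.96; AND[min(a, b)] → w = 0.11
Rules with consequent 'medium': {R1, R3} → strengths 0.29, 0.11
Aggregate via t-conorm [max(a, b)]: 0.29

0.29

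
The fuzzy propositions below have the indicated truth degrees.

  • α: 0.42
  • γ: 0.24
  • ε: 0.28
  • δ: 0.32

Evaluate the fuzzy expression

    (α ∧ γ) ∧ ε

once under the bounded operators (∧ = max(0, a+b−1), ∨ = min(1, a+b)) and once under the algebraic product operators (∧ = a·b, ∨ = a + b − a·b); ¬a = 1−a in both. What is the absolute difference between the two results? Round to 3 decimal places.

0.028

Under bounded:
  α ∧ γ = max(0, a+b−1) on (0.42, 0.24) = 0.00
  (α ∧ γ) ∧ ε = max(0, a+b−1) on (0.00, 0.28) = 0.00
  → value = 0.0000
Under algebraic product:
  α ∧ γ = a·b on (0.4200, 0.2400) = 0.1008
  (α ∧ γ) ∧ ε = a·b on (0.1008, 0.2800) = 0.0282
  → value = 0.0282
|0.0000 − 0.0282| = 0.028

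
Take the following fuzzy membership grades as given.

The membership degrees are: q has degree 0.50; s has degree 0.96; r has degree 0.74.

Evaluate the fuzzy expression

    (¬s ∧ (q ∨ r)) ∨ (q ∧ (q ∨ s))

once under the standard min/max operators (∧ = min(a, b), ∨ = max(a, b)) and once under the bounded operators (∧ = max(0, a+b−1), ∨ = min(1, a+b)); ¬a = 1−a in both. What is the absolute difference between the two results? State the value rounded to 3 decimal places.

0.040

Under standard min/max:
  ¬s = 1 − 0.96 = 0.04
  q ∨ r = max(a, b) on (0.50, 0.74) = 0.74
  ¬s ∧ (q ∨ r) = min(a, b) on (0.04, 0.74) = 0.04
  q ∨ s = max(a, b) on (0.50, 0.96) = 0.96
  q ∧ (q ∨ s) = min(a, b) on (0.50, 0.96) = 0.50
  (¬s ∧ (q ∨ r)) ∨ (q ∧ (q ∨ s)) = max(a, b) on (0.04, 0.50) = 0.50
  → value = 0.5000
Under bounded:
  ¬s = 1 − 0.96 = 0.04
  q ∨ r = min(1, a+b) on (0.50, 0.74) = 1.00
  ¬s ∧ (q ∨ r) = max(0, a+b−1) on (0.04, 1.00) = 0.04
  q ∨ s = min(1, a+b) on (0.50, 0.96) = 1.00
  q ∧ (q ∨ s) = max(0, a+b−1) on (0.50, 1.00) = 0.50
  (¬s ∧ (q ∨ r)) ∨ (q ∧ (q ∨ s)) = min(1, a+b) on (0.04, 0.50) = 0.54
  → value = 0.5400
|0.5000 − 0.5400| = 0.040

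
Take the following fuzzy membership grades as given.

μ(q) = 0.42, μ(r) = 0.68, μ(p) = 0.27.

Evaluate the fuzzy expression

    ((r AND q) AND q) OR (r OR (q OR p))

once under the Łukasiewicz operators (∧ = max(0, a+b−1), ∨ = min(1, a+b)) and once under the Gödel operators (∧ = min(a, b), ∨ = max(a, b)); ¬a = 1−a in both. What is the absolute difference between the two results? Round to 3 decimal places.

Under Łukasiewicz:
  r AND q = max(0, a+b−1) on (0.68, 0.42) = 0.10
  (r AND q) AND q = max(0, a+b−1) on (0.10, 0.42) = 0.00
  q OR p = min(1, a+b) on (0.42, 0.27) = 0.69
  r OR (q OR p) = min(1, a+b) on (0.68, 0.69) = 1.00
  ((r AND q) AND q) OR (r OR (q OR p)) = min(1, a+b) on (0.00, 1.00) = 1.00
  → value = 1.0000
Under Gödel:
  r AND q = min(a, b) on (0.68, 0.42) = 0.42
  (r AND q) AND q = min(a, b) on (0.42, 0.42) = 0.42
  q OR p = max(a, b) on (0.42, 0.27) = 0.42
  r OR (q OR p) = max(a, b) on (0.68, 0.42) = 0.68
  ((r AND q) AND q) OR (r OR (q OR p)) = max(a, b) on (0.42, 0.68) = 0.68
  → value = 0.6800
|1.0000 − 0.6800| = 0.320

0.320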